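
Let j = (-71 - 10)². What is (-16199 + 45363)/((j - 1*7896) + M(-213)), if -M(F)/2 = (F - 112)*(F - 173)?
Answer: -29164/252235 ≈ -0.11562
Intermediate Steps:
j = 6561 (j = (-81)² = 6561)
M(F) = -2*(-173 + F)*(-112 + F) (M(F) = -2*(F - 112)*(F - 173) = -2*(-112 + F)*(-173 + F) = -2*(-173 + F)*(-112 + F))
(-16199 + 45363)/((j - 1*7896) + M(-213)) = (-16199 + 45363)/((6561 - 1*7896) + (-38752 - 2*(-213)² + 570*(-213))) = 29164/((6561 - 7896) + (-38752 - 2*45369 - 121410)) = 29164/(-1335 + (-38752 - 90738 - 121410)) = 29164/(-1335 - 250900) = 29164/(-252235) = 29164*(-1/252235) = -29164/252235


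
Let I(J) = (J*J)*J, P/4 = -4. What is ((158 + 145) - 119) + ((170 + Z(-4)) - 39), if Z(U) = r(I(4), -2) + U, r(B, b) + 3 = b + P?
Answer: 290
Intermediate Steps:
P = -16 (P = 4*(-4) = -16)
I(J) = J**3 (I(J) = J**2*J = J**3)
r(B, b) = -19 + b (r(B, b) = -3 + (b - 16) = -3 + (-16 + b) = -19 + b)
Z(U) = -21 + U (Z(U) = (-19 - 2) + U = -21 + U)
((158 + 145) - 119) + ((170 + Z(-4)) - 39) = ((158 + 145) - 119) + ((170 + (-21 - 4)) - 39) = (303 - 119) + ((170 - 25) - 39) = 184 + (145 - 39) = 184 + 106 = 290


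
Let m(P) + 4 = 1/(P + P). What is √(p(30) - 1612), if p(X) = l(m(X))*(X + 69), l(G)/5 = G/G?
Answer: I*√1117 ≈ 33.422*I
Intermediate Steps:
m(P) = -4 + 1/(2*P) (m(P) = -4 + 1/(P + P) = -4 + 1/(2*P))
l(G) = 5 (l(G) = 5*(G/G) = 5*1 = 5)
p(X) = 345 + 5*X (p(X) = 5*(X + 69) = 5*(69 + X) = 345 + 5*X)
√(p(30) - 1612) = √((345 + 5*30) - 1612) = √((345 + 150) - 1612) = √(495 - 1612) = √(-1117) = I*√1117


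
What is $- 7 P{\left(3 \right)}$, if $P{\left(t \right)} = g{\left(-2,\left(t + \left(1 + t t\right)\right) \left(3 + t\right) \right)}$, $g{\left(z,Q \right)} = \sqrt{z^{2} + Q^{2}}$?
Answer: $- 14 \sqrt{1522} \approx -546.18$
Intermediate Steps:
$g{\left(z,Q \right)} = \sqrt{Q^{2} + z^{2}}$
$P{\left(t \right)} = \sqrt{4 + \left(3 + t\right)^{2} \left(1 + t + t^{2}\right)^{2}}$ ($P{\left(t \right)} = \sqrt{\left(\left(t + \left(1 + t t\right)\right) \left(3 + t\right)\right)^{2} + \left(-2\right)^{2}} = \sqrt{\left(\left(t + \left(1 + t^{2}\right)\right) \left(3 + t\right)\right)^{2} + 4} = \sqrt{\left(\left(1 + t + t^{2}\right) \left(3 + t\right)\right)^{2} + 4} = \sqrt{\left(\left(3 + t\right) \left(1 + t + t^{2}\right)\right)^{2} + 4} = \sqrt{\left(3 + t\right)^{2} \left(1 + t + t^{2}\right)^{2} + 4} = \sqrt{4 + \left(3 + t\right)^{2} \left(1 + t + t^{2}\right)^{2}}$)
$- 7 P{\left(3 \right)} = - 7 \sqrt{4 + \left(3 + 3^{3} + 4 \cdot 3 + 4 \cdot 3^{2}\right)^{2}} = - 7 \sqrt{4 + \left(3 + 27 + 12 + 4 \cdot 9\right)^{2}} = - 7 \sqrt{4 + \left(3 + 27 + 12 + 36\right)^{2}} = - 7 \sqrt{4 + 78^{2}} = - 7 \sqrt{4 + 6084} = - 7 \sqrt{6088} = - 7 \cdot 2 \sqrt{1522} = - 14 \sqrt{1522}$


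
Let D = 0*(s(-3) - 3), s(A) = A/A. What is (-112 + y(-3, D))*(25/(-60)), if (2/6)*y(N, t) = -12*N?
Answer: 5/3 ≈ 1.6667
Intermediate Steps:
s(A) = 1
D = 0 (D = 0*(1 - 3) = 0*(-2) = 0)
y(N, t) = -36*N (y(N, t) = 3*(-12*N) = -36*N)
(-112 + y(-3, D))*(25/(-60)) = (-112 - 36*(-3))*(25/(-60)) = (-112 + 108)*(25*(-1/60)) = -4*(-5/12) = 5/3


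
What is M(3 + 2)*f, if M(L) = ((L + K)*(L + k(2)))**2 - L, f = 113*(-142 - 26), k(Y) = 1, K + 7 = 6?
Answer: -10839864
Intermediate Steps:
K = -1 (K = -7 + 6 = -1)
f = -18984 (f = 113*(-168) = -18984)
M(L) = -L + (1 + L)**2*(-1 + L)**2 (M(L) = ((L - 1)*(L + 1))**2 - L = ((-1 + L)*(1 + L))**2 - L = ((1 + L)*(-1 + L))**2 - L = (1 + L)**2*(-1 + L)**2 - L = -L + (1 + L)**2*(-1 + L)**2)
M(3 + 2)*f = (-(3 + 2) + (1 + (3 + 2))**2*(-1 + (3 + 2))**2)*(-18984) = (-1*5 + (1 + 5)**2*(-1 + 5)**2)*(-18984) = (-5 + 6**2*4**2)*(-18984) = (-5 + 36*16)*(-18984) = (-5 + 576)*(-18984) = 571*(-18984) = -10839864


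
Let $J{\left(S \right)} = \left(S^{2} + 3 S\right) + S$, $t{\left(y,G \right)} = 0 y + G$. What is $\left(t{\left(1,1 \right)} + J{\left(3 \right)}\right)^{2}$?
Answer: $484$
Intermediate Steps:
$t{\left(y,G \right)} = G$ ($t{\left(y,G \right)} = 0 + G = G$)
$J{\left(S \right)} = S^{2} + 4 S$
$\left(t{\left(1,1 \right)} + J{\left(3 \right)}\right)^{2} = \left(1 + 3 \left(4 + 3\right)\right)^{2} = \left(1 + 3 \cdot 7\right)^{2} = \left(1 + 21\right)^{2} = 22^{2} = 484$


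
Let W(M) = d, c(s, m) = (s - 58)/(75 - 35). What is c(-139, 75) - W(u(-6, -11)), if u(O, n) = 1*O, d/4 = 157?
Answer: -25317/40 ≈ -632.92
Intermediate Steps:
d = 628 (d = 4*157 = 628)
u(O, n) = O
c(s, m) = -29/20 + s/40 (c(s, m) = (-58 + s)/40 = (-58 + s)*(1/40) = -29/20 + s/40)
W(M) = 628
c(-139, 75) - W(u(-6, -11)) = (-29/20 + (1/40)*(-139)) - 1*628 = (-29/20 - 139/40) - 628 = -197/40 - 628 = -25317/40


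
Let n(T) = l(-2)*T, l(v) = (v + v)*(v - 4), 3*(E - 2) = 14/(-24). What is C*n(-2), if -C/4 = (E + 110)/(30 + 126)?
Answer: 16100/117 ≈ 137.61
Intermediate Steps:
E = 65/36 (E = 2 + (14/(-24))/3 = 2 + (14*(-1/24))/3 = 2 + (1/3)*(-7/12) = 2 - 7/36 = 65/36 ≈ 1.8056)
C = -4025/1404 (C = -4*(65/36 + 110)/(30 + 126) = -4025/(9*156) = -4*4025/5616 = -4025/1404 ≈ -2.8668)
l(v) = 2*v*(-4 + v) (l(v) = (2*v)*(-4 + v) = 2*v*(-4 + v))
n(T) = 24*T (n(T) = (2*(-2)*(-4 - 2))*T = (2*(-2)*(-6))*T = 24*T)
C*n(-2) = -8050*(-2)/117 = -4025/1404*(-48) = 16100/117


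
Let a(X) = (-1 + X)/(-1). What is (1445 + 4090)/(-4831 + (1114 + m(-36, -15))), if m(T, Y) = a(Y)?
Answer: -5535/3701 ≈ -1.4955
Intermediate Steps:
a(X) = 1 - X (a(X) = (-1 + X)*(-1) = 1 - X)
m(T, Y) = 1 - Y
(1445 + 4090)/(-4831 + (1114 + m(-36, -15))) = (1445 + 4090)/(-4831 + (1114 + (1 - 1*(-15)))) = 5535/(-4831 + (1114 + (1 + 15))) = 5535/(-4831 + (1114 + 16)) = 5535/(-4831 + 1130) = 5535/(-3701) = 5535*(-1/3701) = -5535/3701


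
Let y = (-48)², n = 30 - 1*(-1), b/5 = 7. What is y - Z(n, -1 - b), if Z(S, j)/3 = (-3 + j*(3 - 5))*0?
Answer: 2304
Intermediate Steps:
b = 35 (b = 5*7 = 35)
n = 31 (n = 30 + 1 = 31)
Z(S, j) = 0 (Z(S, j) = 3*((-3 + j*(3 - 5))*0) = 3*((-3 + j*(-2))*0) = 3*((-3 - 2*j)*0) = 3*0 = 0)
y = 2304
y - Z(n, -1 - b) = 2304 - 1*0 = 2304 + 0 = 2304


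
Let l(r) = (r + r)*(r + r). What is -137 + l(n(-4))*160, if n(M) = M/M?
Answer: 503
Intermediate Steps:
n(M) = 1
l(r) = 4*r² (l(r) = (2*r)*(2*r) = 4*r²)
-137 + l(n(-4))*160 = -137 + (4*1²)*160 = -137 + (4*1)*160 = -137 + 4*160 = -137 + 640 = 503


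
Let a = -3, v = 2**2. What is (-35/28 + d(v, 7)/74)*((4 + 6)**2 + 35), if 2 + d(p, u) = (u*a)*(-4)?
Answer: -2835/148 ≈ -19.155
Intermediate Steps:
v = 4
d(p, u) = -2 + 12*u (d(p, u) = -2 + (u*(-3))*(-4) = -2 - 3*u*(-4) = -2 + 12*u)
(-35/28 + d(v, 7)/74)*((4 + 6)**2 + 35) = (-35/28 + (-2 + 12*7)/74)*((4 + 6)**2 + 35) = (-35*1/28 + (-2 + 84)*(1/74))*(10**2 + 35) = (-5/4 + 82*(1/74))*(100 + 35) = (-5/4 + 41/37)*135 = -21/148*135 = -2835/148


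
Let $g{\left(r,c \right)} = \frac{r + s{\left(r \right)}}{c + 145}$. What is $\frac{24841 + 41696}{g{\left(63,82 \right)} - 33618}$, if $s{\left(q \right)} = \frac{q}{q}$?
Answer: $- \frac{15103899}{7631222} \approx -1.9792$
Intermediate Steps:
$s{\left(q \right)} = 1$
$g{\left(r,c \right)} = \frac{1 + r}{145 + c}$ ($g{\left(r,c \right)} = \frac{r + 1}{c + 145} = \frac{1 + r}{145 + c}$)
$\frac{24841 + 41696}{g{\left(63,82 \right)} - 33618} = \frac{24841 + 41696}{\frac{1 + 63}{145 + 82} - 33618} = \frac{66537}{\frac{1}{227} \cdot 64 - 33618} = \frac{66537}{\frac{64}{227} - 33618} = \frac{66537}{- \frac{7631222}{227}} = 66537 \left(- \frac{227}{7631222}\right) = - \frac{15103899}{7631222}$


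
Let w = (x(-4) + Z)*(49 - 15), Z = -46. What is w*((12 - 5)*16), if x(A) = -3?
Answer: -186592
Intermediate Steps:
w = -1666 (w = (-3 - 46)*(49 - 15) = -49*34 = -1666)
w*((12 - 5)*16) = -1666*(12 - 5)*16 = -11662*16 = -1666*112 = -186592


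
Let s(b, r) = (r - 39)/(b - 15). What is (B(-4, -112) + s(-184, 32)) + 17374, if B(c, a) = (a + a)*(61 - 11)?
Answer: 1228633/199 ≈ 6174.0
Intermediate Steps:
s(b, r) = (-39 + r)/(-15 + b)
B(c, a) = 100*a (B(c, a) = (2*a)*50 = 100*a)
(B(-4, -112) + s(-184, 32)) + 17374 = (100*(-112) + (-39 + 32)/(-15 - 184)) + 17374 = (-11200 - 7/(-199)) + 17374 = (-11200 - 1/199*(-7)) + 17374 = (-11200 + 7/199) + 17374 = -2228793/199 + 17374 = 1228633/199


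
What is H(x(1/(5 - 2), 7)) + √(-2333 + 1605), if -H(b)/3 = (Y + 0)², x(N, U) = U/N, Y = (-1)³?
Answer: -3 + 2*I*√182 ≈ -3.0 + 26.981*I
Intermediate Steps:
Y = -1
H(b) = -3 (H(b) = -3*(-1 + 0)² = -3*(-1)² = -3*1 = -3)
H(x(1/(5 - 2), 7)) + √(-2333 + 1605) = -3 + √(-2333 + 1605) = -3 + √(-728) = -3 + 2*I*√182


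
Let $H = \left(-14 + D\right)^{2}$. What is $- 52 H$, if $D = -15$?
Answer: $-43732$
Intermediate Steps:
$H = 841$ ($H = \left(-14 - 15\right)^{2} = \left(-29\right)^{2} = 841$)
$- 52 H = \left(-52\right) 841 = -43732$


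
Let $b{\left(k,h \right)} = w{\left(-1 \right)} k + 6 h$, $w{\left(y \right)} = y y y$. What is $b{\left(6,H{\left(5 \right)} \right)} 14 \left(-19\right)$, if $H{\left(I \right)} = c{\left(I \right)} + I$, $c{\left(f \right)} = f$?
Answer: $-14364$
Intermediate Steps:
$w{\left(y \right)} = y^{3}$ ($w{\left(y \right)} = y^{2} y = y^{3}$)
$H{\left(I \right)} = 2 I$ ($H{\left(I \right)} = I + I = 2 I$)
$b{\left(k,h \right)} = - k + 6 h$ ($b{\left(k,h \right)} = \left(-1\right)^{3} k + 6 h = - k + 6 h$)
$b{\left(6,H{\left(5 \right)} \right)} 14 \left(-19\right) = \left(\left(-1\right) 6 + 6 \cdot 2 \cdot 5\right) 14 \left(-19\right) = \left(-6 + 6 \cdot 10\right) 14 \left(-19\right) = \left(-6 + 60\right) 14 \left(-19\right) = 54 \cdot 14 \left(-19\right) = 756 \left(-19\right) = -14364$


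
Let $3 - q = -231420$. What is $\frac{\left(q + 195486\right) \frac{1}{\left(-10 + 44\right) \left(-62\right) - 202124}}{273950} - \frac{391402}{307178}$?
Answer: $- \frac{1564201509337543}{1227600814302800} \approx -1.2742$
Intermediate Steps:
$q = 231423$ ($q = 3 - -231420 = 3 + 231420 = 231423$)
$\frac{\left(q + 195486\right) \frac{1}{\left(-10 + 44\right) \left(-62\right) - 202124}}{273950} - \frac{391402}{307178} = \frac{\left(231423 + 195486\right) \frac{1}{\left(-10 + 44\right) \left(-62\right) - 202124}}{273950} - \frac{391402}{307178} = \frac{426909}{34 \left(-62\right) - 202124} \cdot \frac{1}{273950} - \frac{195701}{153589} = \frac{426909}{-2108 - 202124} \cdot \frac{1}{273950} - \frac{195701}{153589} = \frac{426909}{-204232} \cdot \frac{1}{273950} - \frac{195701}{153589} = 426909 \left(- \frac{1}{204232}\right) \frac{1}{273950} - \frac{195701}{153589} = \left(- \frac{60987}{29176}\right) \frac{1}{273950} - \frac{195701}{153589} = - \frac{60987}{7992765200} - \frac{195701}{153589} = - \frac{1564201509337543}{1227600814302800}$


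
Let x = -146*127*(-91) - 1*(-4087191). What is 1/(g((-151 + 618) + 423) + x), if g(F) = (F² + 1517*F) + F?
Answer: 1/7917633 ≈ 1.2630e-7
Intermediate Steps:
g(F) = F² + 1518*F
x = 5774513 (x = -18542*(-91) + 4087191 = 1687322 + 4087191 = 5774513)
1/(g((-151 + 618) + 423) + x) = 1/(((-151 + 618) + 423)*(1518 + ((-151 + 618) + 423)) + 5774513) = 1/((467 + 423)*(1518 + (467 + 423)) + 5774513) = 1/(890*(1518 + 890) + 5774513) = 1/(890*2408 + 5774513) = 1/(2143120 + 5774513) = 1/7917633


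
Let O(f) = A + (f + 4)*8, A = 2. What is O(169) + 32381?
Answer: 33767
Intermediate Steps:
O(f) = 34 + 8*f (O(f) = 2 + (f + 4)*8 = 2 + (4 + f)*8 = 2 + (32 + 8*f) = 34 + 8*f)
O(169) + 32381 = (34 + 8*169) + 32381 = (34 + 1352) + 32381 = 1386 + 32381 = 33767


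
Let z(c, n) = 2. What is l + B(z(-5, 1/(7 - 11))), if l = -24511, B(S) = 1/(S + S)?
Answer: -98043/4 ≈ -24511.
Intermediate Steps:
B(S) = 1/(2*S)
l + B(z(-5, 1/(7 - 11))) = -24511 + (½)/2 = -24511 + (½)*(½) = -24511 + ¼ = -98043/4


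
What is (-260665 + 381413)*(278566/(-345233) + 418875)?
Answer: 17461270994423132/345233 ≈ 5.0578e+10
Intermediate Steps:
(-260665 + 381413)*(278566/(-345233) + 418875) = 120748*(278566*(-1/345233) + 418875) = 120748*(-278566/345233 + 418875) = 120748*(144609194309/345233) = 17461270994423132/345233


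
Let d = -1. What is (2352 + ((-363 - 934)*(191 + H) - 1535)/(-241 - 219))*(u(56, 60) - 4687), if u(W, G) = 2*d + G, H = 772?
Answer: -5398492557/230 ≈ -2.3472e+7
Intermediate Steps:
u(W, G) = -2 + G (u(W, G) = 2*(-1) + G = -2 + G)
(2352 + ((-363 - 934)*(191 + H) - 1535)/(-241 - 219))*(u(56, 60) - 4687) = (2352 + ((-363 - 934)*(191 + 772) - 1535)/(-241 - 219))*((-2 + 60) - 4687) = (2352 + (-1297*963 - 1535)/(-460))*(58 - 4687) = (2352 + (-1249011 - 1535)*(-1/460))*(-4629) = (2352 - 1250546*(-1/460))*(-4629) = (2352 + 625273/230)*(-4629) = (1166233/230)*(-4629) = -5398492557/230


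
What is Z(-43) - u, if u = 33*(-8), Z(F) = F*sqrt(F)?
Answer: 264 - 43*I*sqrt(43) ≈ 264.0 - 281.97*I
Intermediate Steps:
Z(F) = F**(3/2)
u = -264
Z(-43) - u = (-43)**(3/2) - 1*(-264) = -43*I*sqrt(43) + 264 = 264 - 43*I*sqrt(43)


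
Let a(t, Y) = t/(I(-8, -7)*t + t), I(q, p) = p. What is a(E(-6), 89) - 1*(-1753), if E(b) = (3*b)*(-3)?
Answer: 10517/6 ≈ 1752.8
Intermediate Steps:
E(b) = -9*b
a(t, Y) = -⅙ (a(t, Y) = t/(-7*t + t) = t/((-6*t)) = t*(-1/(6*t)) = -⅙)
a(E(-6), 89) - 1*(-1753) = -⅙ - 1*(-1753) = -⅙ + 1753 = 10517/6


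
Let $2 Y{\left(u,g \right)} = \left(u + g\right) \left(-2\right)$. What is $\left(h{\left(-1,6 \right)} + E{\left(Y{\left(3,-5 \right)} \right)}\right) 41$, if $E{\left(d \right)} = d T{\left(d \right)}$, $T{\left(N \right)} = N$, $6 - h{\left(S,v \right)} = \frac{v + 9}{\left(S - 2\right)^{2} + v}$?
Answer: $369$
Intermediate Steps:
$Y{\left(u,g \right)} = - g - u$ ($Y{\left(u,g \right)} = \frac{\left(u + g\right) \left(-2\right)}{2} = \frac{\left(g + u\right) \left(-2\right)}{2} = \frac{- 2 g - 2 u}{2} = - g - u$)
$h{\left(S,v \right)} = 6 - \frac{9 + v}{v + \left(-2 + S\right)^{2}}$ ($h{\left(S,v \right)} = 6 - \frac{v + 9}{\left(S - 2\right)^{2} + v} = 6 - \frac{9 + v}{\left(-2 + S\right)^{2} + v} = 6 - \frac{9 + v}{v + \left(-2 + S\right)^{2}}$)
$E{\left(d \right)} = d^{2}$ ($E{\left(d \right)} = d d = d^{2}$)
$\left(h{\left(-1,6 \right)} + E{\left(Y{\left(3,-5 \right)} \right)}\right) 41 = \left(\frac{-9 + 5 \cdot 6 + 6 \left(-2 - 1\right)^{2}}{6 + \left(-2 - 1\right)^{2}} + \left(\left(-1\right) \left(-5\right) - 3\right)^{2}\right) 41 = \left(\frac{-9 + 30 + 6 \left(-3\right)^{2}}{6 + \left(-3\right)^{2}} + \left(5 - 3\right)^{2}\right) 41 = \left(\frac{-9 + 30 + 6 \cdot 9}{6 + 9} + 2^{2}\right) 41 = \left(\frac{-9 + 30 + 54}{15} + 4\right) 41 = \left(\frac{1}{15} \cdot 75 + 4\right) 41 = \left(5 + 4\right) 41 = 9 \cdot 41 = 369$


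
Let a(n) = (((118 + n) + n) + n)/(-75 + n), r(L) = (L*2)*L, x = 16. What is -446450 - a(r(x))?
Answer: -195100304/437 ≈ -4.4645e+5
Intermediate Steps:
r(L) = 2*L**2 (r(L) = (2*L)*L = 2*L**2)
a(n) = (118 + 3*n)/(-75 + n) (a(n) = ((118 + 2*n) + n)/(-75 + n) = (118 + 3*n)/(-75 + n))
-446450 - a(r(x)) = -446450 - (118 + 3*(2*16**2))/(-75 + 2*16**2) = -446450 - (118 + 3*(2*256))/(-75 + 2*256) = -446450 - (118 + 3*512)/(-75 + 512) = -446450 - (118 + 1536)/437 = -446450 - 1654/437 = -195100304/437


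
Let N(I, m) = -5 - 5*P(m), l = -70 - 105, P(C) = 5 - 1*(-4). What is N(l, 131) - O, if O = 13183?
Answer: -13233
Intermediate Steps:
P(C) = 9 (P(C) = 5 + 4 = 9)
l = -175
N(I, m) = -50 (N(I, m) = -5 - 5*9 = -5 - 45 = -50)
N(l, 131) - O = -50 - 1*13183 = -50 - 13183 = -13233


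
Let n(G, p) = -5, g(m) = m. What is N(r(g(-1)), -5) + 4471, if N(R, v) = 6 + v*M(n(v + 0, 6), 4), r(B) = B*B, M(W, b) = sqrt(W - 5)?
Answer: 4477 - 5*I*sqrt(10) ≈ 4477.0 - 15.811*I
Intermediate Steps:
M(W, b) = sqrt(-5 + W)
r(B) = B**2
N(R, v) = 6 + I*v*sqrt(10) (N(R, v) = 6 + v*sqrt(-5 - 5) = 6 + v*sqrt(-10) = 6 + v*(I*sqrt(10)) = 6 + I*v*sqrt(10))
N(r(g(-1)), -5) + 4471 = (6 + I*(-5)*sqrt(10)) + 4471 = (6 - 5*I*sqrt(10)) + 4471 = 4477 - 5*I*sqrt(10)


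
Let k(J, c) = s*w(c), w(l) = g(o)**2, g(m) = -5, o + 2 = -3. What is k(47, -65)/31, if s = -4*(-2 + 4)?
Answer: -200/31 ≈ -6.4516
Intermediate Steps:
o = -5 (o = -2 - 3 = -5)
w(l) = 25 (w(l) = (-5)**2 = 25)
s = -8 (s = -4*2 = -8)
k(J, c) = -200 (k(J, c) = -8*25 = -200)
k(47, -65)/31 = -200/31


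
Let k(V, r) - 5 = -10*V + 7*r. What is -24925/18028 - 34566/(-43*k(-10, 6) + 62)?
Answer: 467150273/112837252 ≈ 4.1400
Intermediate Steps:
k(V, r) = 5 - 10*V + 7*r (k(V, r) = 5 + (-10*V + 7*r) = 5 - 10*V + 7*r)
-24925/18028 - 34566/(-43*k(-10, 6) + 62) = -24925/18028 - 34566/(-43*(5 - 10*(-10) + 7*6) + 62) = -24925*1/18028 - 34566/(-43*(5 + 100 + 42) + 62) = -24925/18028 - 34566/(-43*147 + 62) = -24925/18028 - 34566/(-6321 + 62) = -24925/18028 - 34566/(-6259) = -24925/18028 - 34566*(-1/6259) = -24925/18028 + 34566/6259 = 467150273/112837252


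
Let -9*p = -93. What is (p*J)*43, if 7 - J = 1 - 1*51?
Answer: 25327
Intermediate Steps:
p = 31/3 (p = -1/9*(-93) = 31/3 ≈ 10.333)
J = 57 (J = 7 - (1 - 1*51) = 7 - (1 - 51) = 7 - 1*(-50) = 7 + 50 = 57)
(p*J)*43 = ((31/3)*57)*43 = 589*43 = 25327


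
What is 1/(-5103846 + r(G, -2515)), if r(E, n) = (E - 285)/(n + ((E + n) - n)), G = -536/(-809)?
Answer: -2034099/10381727814725 ≈ -1.9593e-7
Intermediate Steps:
G = 536/809 (G = -536*(-1/809) = 536/809 ≈ 0.66255)
r(E, n) = (-285 + E)/(E + n) (r(E, n) = (-285 + E)/(n + E) = (-285 + E)/(E + n))
1/(-5103846 + r(G, -2515)) = 1/(-5103846 + (-285 + 536/809)/(536/809 - 2515)) = 1/(-5103846 - 230029/809/(-2034099/809)) = 1/(-5103846 - 809/2034099*(-230029/809)) = 1/(-5103846 + 230029/2034099) = 1/(-10381727814725/2034099) = -2034099/10381727814725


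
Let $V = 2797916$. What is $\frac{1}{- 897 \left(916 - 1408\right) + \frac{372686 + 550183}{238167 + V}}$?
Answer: $\frac{3036083}{1339897216761} \approx 2.2659 \cdot 10^{-6}$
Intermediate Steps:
$\frac{1}{- 897 \left(916 - 1408\right) + \frac{372686 + 550183}{238167 + V}} = \frac{1}{- 897 \left(916 - 1408\right) + \frac{372686 + 550183}{238167 + 2797916}} = \frac{1}{\left(-897\right) \left(-492\right) + \frac{922869}{3036083}} = \frac{1}{441324 + 922869 \cdot \frac{1}{3036083}} = \frac{1}{441324 + \frac{922869}{3036083}} = \frac{1}{\frac{1339897216761}{3036083}} = \frac{3036083}{1339897216761}$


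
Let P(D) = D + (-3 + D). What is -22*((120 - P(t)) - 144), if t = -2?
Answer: 374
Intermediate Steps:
P(D) = -3 + 2*D
-22*((120 - P(t)) - 144) = -22*((120 - (-3 + 2*(-2))) - 144) = -22*((120 - (-3 - 4)) - 144) = -22*((120 - 1*(-7)) - 144) = -22*((120 + 7) - 144) = -22*(127 - 144) = -22*(-17) = 374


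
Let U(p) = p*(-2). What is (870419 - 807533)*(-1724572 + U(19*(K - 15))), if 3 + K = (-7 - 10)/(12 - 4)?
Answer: -216806685447/2 ≈ -1.0840e+11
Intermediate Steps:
K = -41/8 (K = -3 + (-7 - 10)/(12 - 4) = -3 - 17/8 = -41/8 ≈ -5.1250)
U(p) = -2*p
(870419 - 807533)*(-1724572 + U(19*(K - 15))) = (870419 - 807533)*(-1724572 - 38*(-41/8 - 15)) = 62886*(-1724572 - 38*(-161)/8) = 62886*(-1724572 - 2*(-3059/8)) = 62886*(-1724572 + 3059/4) = 62886*(-6895229/4) = -216806685447/2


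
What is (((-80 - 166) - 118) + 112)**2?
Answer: 63504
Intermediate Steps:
(((-80 - 166) - 118) + 112)**2 = ((-246 - 118) + 112)**2 = (-364 + 112)**2 = (-252)**2 = 63504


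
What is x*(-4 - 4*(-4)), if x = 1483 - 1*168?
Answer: 15780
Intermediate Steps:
x = 1315 (x = 1483 - 168 = 1315)
x*(-4 - 4*(-4)) = 1315*(-4 - 4*(-4)) = 1315*(-4 + 16) = 1315*12 = 15780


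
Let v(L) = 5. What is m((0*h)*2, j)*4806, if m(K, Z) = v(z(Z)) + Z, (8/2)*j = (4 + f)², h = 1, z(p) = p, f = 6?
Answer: 144180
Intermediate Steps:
j = 25 (j = (4 + 6)²/4 = (¼)*10² = (¼)*100 = 25)
m(K, Z) = 5 + Z
m((0*h)*2, j)*4806 = (5 + 25)*4806 = 30*4806 = 144180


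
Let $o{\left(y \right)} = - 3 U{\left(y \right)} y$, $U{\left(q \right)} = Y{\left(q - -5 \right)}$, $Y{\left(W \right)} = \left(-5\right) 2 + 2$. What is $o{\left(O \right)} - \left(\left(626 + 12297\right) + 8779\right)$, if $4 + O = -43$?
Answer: $-22830$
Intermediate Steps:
$O = -47$ ($O = -4 - 43 = -47$)
$Y{\left(W \right)} = -8$ ($Y{\left(W \right)} = -10 + 2 = -8$)
$U{\left(q \right)} = -8$
$o{\left(y \right)} = 24 y$ ($o{\left(y \right)} = \left(-3\right) \left(-8\right) y = 24 y$)
$o{\left(O \right)} - \left(\left(626 + 12297\right) + 8779\right) = 24 \left(-47\right) - \left(\left(626 + 12297\right) + 8779\right) = -1128 - \left(12923 + 8779\right) = -1128 - 21702 = -22830$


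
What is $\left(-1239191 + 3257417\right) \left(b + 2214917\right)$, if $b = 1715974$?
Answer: $7933426419366$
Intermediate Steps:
$\left(-1239191 + 3257417\right) \left(b + 2214917\right) = \left(-1239191 + 3257417\right) \left(1715974 + 2214917\right) = 2018226 \cdot 3930891 = 7933426419366$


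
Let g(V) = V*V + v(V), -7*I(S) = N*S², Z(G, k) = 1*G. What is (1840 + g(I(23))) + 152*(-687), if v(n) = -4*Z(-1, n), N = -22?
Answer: 130416624/49 ≈ 2.6616e+6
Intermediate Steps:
Z(G, k) = G
v(n) = 4 (v(n) = -4*(-1) = 4)
I(S) = 22*S²/7 (I(S) = -(-22)*S²/7 = 22*S²/7)
g(V) = 4 + V² (g(V) = V*V + 4 = V² + 4 = 4 + V²)
(1840 + g(I(23))) + 152*(-687) = (1840 + (4 + ((22/7)*23²)²)) + 152*(-687) = (1840 + (4 + ((22/7)*529)²)) - 104424 = (1840 + (4 + (11638/7)²)) - 104424 = (1840 + (4 + 135443044/49)) - 104424 = (1840 + 135443240/49) - 104424 = 135533400/49 - 104424 = 130416624/49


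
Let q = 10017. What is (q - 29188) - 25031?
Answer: -44202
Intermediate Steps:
(q - 29188) - 25031 = (10017 - 29188) - 25031 = -19171 - 25031 = -44202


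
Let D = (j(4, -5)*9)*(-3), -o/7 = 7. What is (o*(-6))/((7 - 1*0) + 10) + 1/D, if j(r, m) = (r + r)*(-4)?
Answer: 254033/14688 ≈ 17.295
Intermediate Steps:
j(r, m) = -8*r (j(r, m) = (2*r)*(-4) = -8*r)
o = -49 (o = -7*7 = -49)
D = 864 (D = (-8*4*9)*(-3) = -32*9*(-3) = -288*(-3) = 864)
(o*(-6))/((7 - 1*0) + 10) + 1/D = (-49*(-6))/((7 - 1*0) + 10) + 1/864 = 294/((7 + 0) + 10) + 1/864 = 294/(7 + 10) + 1/864 = 294/17 + 1/864 = 254033/14688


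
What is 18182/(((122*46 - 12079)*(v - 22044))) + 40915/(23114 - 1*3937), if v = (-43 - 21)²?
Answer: 2374670553177/1112934471866 ≈ 2.1337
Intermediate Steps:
v = 4096 (v = (-64)² = 4096)
18182/(((122*46 - 12079)*(v - 22044))) + 40915/(23114 - 1*3937) = 18182/(((122*46 - 12079)*(4096 - 22044))) + 40915/(23114 - 1*3937) = 18182/(((5612 - 12079)*(-17948))) + 40915/(23114 - 3937) = 18182/((-6467*(-17948))) + 40915/19177 = 18182/116069716 + 40915*(1/19177) = 18182*(1/116069716) + 40915/19177 = 9091/58034858 + 40915/19177 = 2374670553177/1112934471866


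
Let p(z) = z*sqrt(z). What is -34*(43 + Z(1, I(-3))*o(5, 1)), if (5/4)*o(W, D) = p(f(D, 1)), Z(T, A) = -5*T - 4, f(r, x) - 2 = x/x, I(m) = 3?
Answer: -1462 + 3672*sqrt(3)/5 ≈ -189.98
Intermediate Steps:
f(r, x) = 3 (f(r, x) = 2 + x/x = 2 + 1 = 3)
p(z) = z**(3/2)
Z(T, A) = -4 - 5*T
o(W, D) = 12*sqrt(3)/5 (o(W, D) = 4*3**(3/2)/5 = 4*(3*sqrt(3))/5 = 12*sqrt(3)/5)
-34*(43 + Z(1, I(-3))*o(5, 1)) = -34*(43 + (-4 - 5*1)*(12*sqrt(3)/5)) = -34*(43 + (-4 - 5)*(12*sqrt(3)/5)) = -34*(43 - 108*sqrt(3)/5) = -1462 + 3672*sqrt(3)/5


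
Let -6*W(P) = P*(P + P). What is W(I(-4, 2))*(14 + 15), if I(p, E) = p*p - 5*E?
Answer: -348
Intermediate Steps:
I(p, E) = p**2 - 5*E
W(P) = -P**2/3 (W(P) = -P*(P + P)/6 = -P*2*P/6 = -P**2/3)
W(I(-4, 2))*(14 + 15) = (-((-4)**2 - 5*2)**2/3)*(14 + 15) = -(16 - 10)**2/3*29 = -1/3*6**2*29 = -1/3*36*29 = -12*29 = -348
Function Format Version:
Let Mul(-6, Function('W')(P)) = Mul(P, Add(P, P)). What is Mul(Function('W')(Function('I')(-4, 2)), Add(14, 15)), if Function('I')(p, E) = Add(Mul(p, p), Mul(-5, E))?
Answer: -348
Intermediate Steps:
Function('I')(p, E) = Add(Pow(p, 2), Mul(-5, E))
Function('W')(P) = Mul(Rational(-1, 3), Pow(P, 2)) (Function('W')(P) = Mul(Rational(-1, 6), Mul(P, Add(P, P))) = Mul(Rational(-1, 6), Mul(P, Mul(2, P))) = Mul(Rational(-1, 6), Mul(2, Pow(P, 2))) = Mul(Rational(-1, 3), Pow(P, 2)))
Mul(Function('W')(Function('I')(-4, 2)), Add(14, 15)) = Mul(Mul(Rational(-1, 3), Pow(Add(Pow(-4, 2), Mul(-5, 2)), 2)), Add(14, 15)) = Mul(Mul(Rational(-1, 3), Pow(Add(16, -10), 2)), 29) = Mul(Mul(Rational(-1, 3), Pow(6, 2)), 29) = Mul(Mul(Rational(-1, 3), 36), 29) = Mul(-12, 29) = -348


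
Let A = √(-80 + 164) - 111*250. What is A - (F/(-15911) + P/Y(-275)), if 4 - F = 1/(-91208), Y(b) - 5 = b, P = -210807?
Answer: -88723173112531/3109736760 + 2*√21 ≈ -28522.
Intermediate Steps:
Y(b) = 5 + b
F = 364833/91208 (F = 4 - 1/(-91208) = 4 - 1*(-1/91208) = 4 + 1/91208 = 364833/91208 ≈ 4.0000)
A = -27750 + 2*√21 (A = √84 - 27750 = 2*√21 - 27750 = -27750 + 2*√21 ≈ -27741.)
A - (F/(-15911) + P/Y(-275)) = (-27750 + 2*√21) - ((364833/91208)/(-15911) - 210807/(5 - 275)) = (-27750 + 2*√21) - ((364833/91208)*(-1/15911) - 210807/(-270)) = (-27750 + 2*√21) - (-52119/207315784 - 210807*(-1/270)) = (-27750 + 2*√21) - (-52119/207315784 + 23423/30) = (-27750 + 2*√21) - 1*2427978022531/3109736760 = (-27750 + 2*√21) - 2427978022531/3109736760 = -88723173112531/3109736760 + 2*√21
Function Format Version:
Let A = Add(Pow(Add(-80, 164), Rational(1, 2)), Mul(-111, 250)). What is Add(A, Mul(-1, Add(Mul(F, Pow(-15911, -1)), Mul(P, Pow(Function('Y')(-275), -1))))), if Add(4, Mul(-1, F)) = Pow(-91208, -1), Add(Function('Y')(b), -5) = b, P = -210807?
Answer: Add(Rational(-88723173112531, 3109736760), Mul(2, Pow(21, Rational(1, 2)))) ≈ -28522.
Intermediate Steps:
Function('Y')(b) = Add(5, b)
F = Rational(364833, 91208) (F = Add(4, Mul(-1, Pow(-91208, -1))) = Add(4, Mul(-1, Rational(-1, 91208))) = Add(4, Rational(1, 91208)) = Rational(364833, 91208) ≈ 4.0000)
A = Add(-27750, Mul(2, Pow(21, Rational(1, 2)))) (A = Add(Pow(84, Rational(1, 2)), -27750) = Add(Mul(2, Pow(21, Rational(1, 2))), -27750) = Add(-27750, Mul(2, Pow(21, Rational(1, 2)))) ≈ -27741.)
Add(A, Mul(-1, Add(Mul(F, Pow(-15911, -1)), Mul(P, Pow(Function('Y')(-275), -1))))) = Add(Add(-27750, Mul(2, Pow(21, Rational(1, 2)))), Mul(-1, Add(Mul(Rational(364833, 91208), Pow(-15911, -1)), Mul(-210807, Pow(Add(5, -275), -1))))) = Add(Add(-27750, Mul(2, Pow(21, Rational(1, 2)))), Mul(-1, Add(Mul(Rational(364833, 91208), Rational(-1, 15911)), Mul(-210807, Pow(-270, -1))))) = Add(Add(-27750, Mul(2, Pow(21, Rational(1, 2)))), Mul(-1, Add(Rational(-52119, 207315784), Mul(-210807, Rational(-1, 270))))) = Add(Add(-27750, Mul(2, Pow(21, Rational(1, 2)))), Mul(-1, Add(Rational(-52119, 207315784), Rational(23423, 30)))) = Add(Add(-27750, Mul(2, Pow(21, Rational(1, 2)))), Mul(-1, Rational(2427978022531, 3109736760))) = Add(Add(-27750, Mul(2, Pow(21, Rational(1, 2)))), Rational(-2427978022531, 3109736760)) = Add(Rational(-88723173112531, 3109736760), Mul(2, Pow(21, Rational(1, 2))))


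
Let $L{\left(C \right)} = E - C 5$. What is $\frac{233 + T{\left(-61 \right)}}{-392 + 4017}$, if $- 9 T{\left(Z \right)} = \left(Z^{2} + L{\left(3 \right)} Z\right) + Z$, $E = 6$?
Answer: $- \frac{704}{10875} \approx -0.064736$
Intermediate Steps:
$L{\left(C \right)} = 6 - 5 C$ ($L{\left(C \right)} = 6 - C 5 = 6 - 5 C$)
$T{\left(Z \right)} = - \frac{Z^{2}}{9} + \frac{8 Z}{9}$ ($T{\left(Z \right)} = - \frac{\left(Z^{2} + \left(6 - 15\right) Z\right) + Z}{9} = - \frac{\left(Z^{2} - 9 Z\right) + Z}{9} = - \frac{Z^{2} - 8 Z}{9} = - \frac{Z^{2}}{9} + \frac{8 Z}{9}$)
$\frac{233 + T{\left(-61 \right)}}{-392 + 4017} = \frac{233 + \frac{1}{9} \left(-61\right) \left(8 - -61\right)}{-392 + 4017} = \frac{233 + \frac{1}{9} \left(-61\right) \left(8 + 61\right)}{3625} = \left(233 + \frac{1}{9} \left(-61\right) 69\right) \frac{1}{3625} = \left(233 - \frac{1403}{3}\right) \frac{1}{3625} = \left(- \frac{704}{3}\right) \frac{1}{3625} = - \frac{704}{10875}$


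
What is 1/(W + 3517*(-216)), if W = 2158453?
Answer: 1/1398781 ≈ 7.1491e-7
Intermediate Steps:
1/(W + 3517*(-216)) = 1/(2158453 + 3517*(-216)) = 1/(2158453 - 759672) = 1/1398781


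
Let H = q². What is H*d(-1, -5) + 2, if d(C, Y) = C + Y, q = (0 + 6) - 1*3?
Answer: -52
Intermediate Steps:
q = 3 (q = 6 - 3 = 3)
H = 9 (H = 3² = 9)
H*d(-1, -5) + 2 = 9*(-1 - 5) + 2 = 9*(-6) + 2 = -54 + 2 = -52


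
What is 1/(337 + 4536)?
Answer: 1/4873 ≈ 0.00020521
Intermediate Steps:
1/(337 + 4536) = 1/4873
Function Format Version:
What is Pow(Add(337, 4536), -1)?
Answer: Rational(1, 4873) ≈ 0.00020521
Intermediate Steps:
Pow(Add(337, 4536), -1) = Pow(4873, -1) = Rational(1, 4873)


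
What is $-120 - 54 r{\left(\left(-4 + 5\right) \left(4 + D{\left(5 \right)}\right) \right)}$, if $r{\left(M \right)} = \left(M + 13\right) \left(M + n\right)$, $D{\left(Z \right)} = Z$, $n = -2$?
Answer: $-8436$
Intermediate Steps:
$r{\left(M \right)} = \left(-2 + M\right) \left(13 + M\right)$ ($r{\left(M \right)} = \left(M + 13\right) \left(M - 2\right) = \left(13 + M\right) \left(-2 + M\right) = \left(-2 + M\right) \left(13 + M\right)$)
$-120 - 54 r{\left(\left(-4 + 5\right) \left(4 + D{\left(5 \right)}\right) \right)} = -120 - 54 \left(-26 + \left(\left(-4 + 5\right) \left(4 + 5\right)\right)^{2} + 11 \left(-4 + 5\right) \left(4 + 5\right)\right) = -120 - 54 \left(-26 + \left(1 \cdot 9\right)^{2} + 11 \cdot 1 \cdot 9\right) = -120 - 54 \left(-26 + 9^{2} + 11 \cdot 9\right) = -120 - 54 \left(-26 + 81 + 99\right) = -120 - 8316 = -8436$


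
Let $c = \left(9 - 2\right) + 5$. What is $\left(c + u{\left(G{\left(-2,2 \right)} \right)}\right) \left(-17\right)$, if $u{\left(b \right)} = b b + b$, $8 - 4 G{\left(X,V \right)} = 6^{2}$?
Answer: $-918$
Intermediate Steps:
$G{\left(X,V \right)} = -7$ ($G{\left(X,V \right)} = 2 - \frac{6^{2}}{4} = 2 - 9 = -7$)
$u{\left(b \right)} = b + b^{2}$ ($u{\left(b \right)} = b^{2} + b = b + b^{2}$)
$c = 12$ ($c = 7 + 5 = 12$)
$\left(c + u{\left(G{\left(-2,2 \right)} \right)}\right) \left(-17\right) = \left(12 - 7 \left(1 - 7\right)\right) \left(-17\right) = \left(12 - -42\right) \left(-17\right) = \left(12 + 42\right) \left(-17\right) = 54 \left(-17\right) = -918$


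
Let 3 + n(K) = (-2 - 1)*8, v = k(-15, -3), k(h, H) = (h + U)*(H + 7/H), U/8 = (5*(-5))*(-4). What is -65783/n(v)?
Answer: 65783/27 ≈ 2436.4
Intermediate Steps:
U = 800 (U = 8*((5*(-5))*(-4)) = 8*(-25*(-4)) = 8*100 = 800)
k(h, H) = (800 + h)*(H + 7/H) (k(h, H) = (h + 800)*(H + 7/H) = (800 + h)*(H + 7/H))
v = -12560/3 (v = (5600 + 7*(-15) + (-3)²*(800 - 15))/(-3) = -(5600 - 105 + 9*785)/3 = -(5600 - 105 + 7065)/3 = -⅓*12560 = -12560/3 ≈ -4186.7)
n(K) = -27 (n(K) = -3 + (-2 - 1)*8 = -3 - 3*8 = -3 - 24 = -27)
-65783/n(v) = -65783/(-27) = -65783*(-1/27) = 65783/27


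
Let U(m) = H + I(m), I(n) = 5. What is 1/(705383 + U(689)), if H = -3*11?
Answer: 1/705355 ≈ 1.4177e-6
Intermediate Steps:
H = -33
U(m) = -28 (U(m) = -33 + 5 = -28)
1/(705383 + U(689)) = 1/(705383 - 28) = 1/705355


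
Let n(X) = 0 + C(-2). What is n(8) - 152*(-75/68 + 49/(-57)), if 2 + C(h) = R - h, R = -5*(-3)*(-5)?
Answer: 11389/51 ≈ 223.31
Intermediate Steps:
R = -75 (R = 15*(-5) = -75)
C(h) = -77 - h (C(h) = -2 + (-75 - h) = -77 - h)
n(X) = -75 (n(X) = 0 + (-77 - 1*(-2)) = 0 + (-77 + 2) = 0 - 75 = -75)
n(8) - 152*(-75/68 + 49/(-57)) = -75 - 152*(-75/68 + 49/(-57)) = -75 - 152*(-75*1/68 + 49*(-1/57)) = -75 - 152*(-75/68 - 49/57) = -75 - 152*(-7607/3876) = -75 + 15214/51 = 11389/51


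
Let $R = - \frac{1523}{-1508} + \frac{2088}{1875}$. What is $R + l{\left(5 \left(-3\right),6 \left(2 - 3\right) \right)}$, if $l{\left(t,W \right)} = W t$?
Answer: $\frac{86826443}{942500} \approx 92.124$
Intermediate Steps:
$R = \frac{2001443}{942500}$ ($R = \left(-1523\right) \left(- \frac{1}{1508}\right) + 2088 \cdot \frac{1}{1875} = \frac{1523}{1508} + \frac{696}{625} = \frac{2001443}{942500} \approx 2.1235$)
$R + l{\left(5 \left(-3\right),6 \left(2 - 3\right) \right)} = \frac{2001443}{942500} + 6 \left(2 - 3\right) 5 \left(-3\right) = \frac{2001443}{942500} + 6 \left(-1\right) \left(-15\right) = \frac{2001443}{942500} - -90 = \frac{2001443}{942500} + 90 = \frac{86826443}{942500}$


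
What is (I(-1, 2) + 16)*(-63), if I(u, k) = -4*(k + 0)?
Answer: -504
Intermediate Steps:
I(u, k) = -4*k
(I(-1, 2) + 16)*(-63) = (-4*2 + 16)*(-63) = (-8 + 16)*(-63) = 8*(-63) = -504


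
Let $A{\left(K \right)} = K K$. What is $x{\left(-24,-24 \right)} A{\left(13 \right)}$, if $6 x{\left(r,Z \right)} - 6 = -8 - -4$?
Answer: $\frac{169}{3} \approx 56.333$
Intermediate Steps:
$x{\left(r,Z \right)} = \frac{1}{3}$ ($x{\left(r,Z \right)} = 1 + \frac{-8 - -4}{6} = 1 + \frac{-8 + 4}{6} = 1 + \frac{1}{6} \left(-4\right) = 1 - \frac{2}{3} = \frac{1}{3}$)
$A{\left(K \right)} = K^{2}$
$x{\left(-24,-24 \right)} A{\left(13 \right)} = \frac{13^{2}}{3} = \frac{1}{3} \cdot 169 = \frac{169}{3}$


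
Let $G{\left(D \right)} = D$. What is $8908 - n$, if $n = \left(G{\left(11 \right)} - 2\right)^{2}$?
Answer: $8827$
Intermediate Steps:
$n = 81$ ($n = \left(11 - 2\right)^{2} = 9^{2} = 81$)
$8908 - n = 8908 - 81 = 8827$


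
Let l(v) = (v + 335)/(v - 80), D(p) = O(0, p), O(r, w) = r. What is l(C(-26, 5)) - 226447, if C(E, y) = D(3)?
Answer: -3623219/16 ≈ -2.2645e+5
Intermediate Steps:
D(p) = 0
C(E, y) = 0
l(v) = (335 + v)/(-80 + v)
l(C(-26, 5)) - 226447 = (335 + 0)/(-80 + 0) - 226447 = 335/(-80) - 226447 = -1/80*335 - 226447 = -67/16 - 226447 = -3623219/16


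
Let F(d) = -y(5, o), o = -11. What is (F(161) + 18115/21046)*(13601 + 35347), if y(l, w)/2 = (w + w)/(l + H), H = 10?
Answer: 9771236342/52615 ≈ 1.8571e+5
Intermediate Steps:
y(l, w) = 4*w/(10 + l) (y(l, w) = 2*((w + w)/(l + 10)) = 2*((2*w)/(10 + l)) = 2*(2*w/(10 + l)) = 4*w/(10 + l))
F(d) = 44/15 (F(d) = -4*(-11)/(10 + 5) = -4*(-11)/15 = -1*(-44/15) = 44/15)
(F(161) + 18115/21046)*(13601 + 35347) = (44/15 + 18115/21046)*(13601 + 35347) = (44/15 + 18115*(1/21046))*48948 = (44/15 + 18115/21046)*48948 = (1197749/315690)*48948 = 9771236342/52615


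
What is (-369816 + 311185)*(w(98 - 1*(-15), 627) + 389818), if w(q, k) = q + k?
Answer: -22898806098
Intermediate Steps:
w(q, k) = k + q
(-369816 + 311185)*(w(98 - 1*(-15), 627) + 389818) = (-369816 + 311185)*((627 + (98 - 1*(-15))) + 389818) = -58631*((627 + (98 + 15)) + 389818) = -58631*((627 + 113) + 389818) = -58631*(740 + 389818) = -58631*390558 = -22898806098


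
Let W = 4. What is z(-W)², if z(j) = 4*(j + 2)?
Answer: 64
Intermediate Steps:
z(j) = 8 + 4*j (z(j) = 4*(2 + j) = 8 + 4*j)
z(-W)² = (8 + 4*(-1*4))² = (8 + 4*(-4))² = (8 - 16)² = (-8)² = 64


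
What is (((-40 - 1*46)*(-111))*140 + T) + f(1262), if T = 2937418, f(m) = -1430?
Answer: 4272428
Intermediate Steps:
(((-40 - 1*46)*(-111))*140 + T) + f(1262) = (((-40 - 1*46)*(-111))*140 + 2937418) - 1430 = (((-40 - 46)*(-111))*140 + 2937418) - 1430 = (-86*(-111)*140 + 2937418) - 1430 = (9546*140 + 2937418) - 1430 = (1336440 + 2937418) - 1430 = 4273858 - 1430 = 4272428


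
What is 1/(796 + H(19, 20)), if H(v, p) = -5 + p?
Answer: 1/811 ≈ 0.0012330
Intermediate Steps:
1/(796 + H(19, 20)) = 1/(796 + (-5 + 20)) = 1/(796 + 15) = 1/811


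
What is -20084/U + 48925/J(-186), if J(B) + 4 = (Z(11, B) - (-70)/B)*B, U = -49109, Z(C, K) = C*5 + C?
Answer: -431486437/119924178 ≈ -3.5980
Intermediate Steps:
Z(C, K) = 6*C (Z(C, K) = 5*C + C = 6*C)
J(B) = -4 + B*(66 + 70/B) (J(B) = -4 + (6*11 - (-70)/B)*B = -4 + (66 + 70/B)*B = -4 + B*(66 + 70/B))
-20084/U + 48925/J(-186) = -20084/(-49109) + 48925/(66 + 66*(-186)) = -20084*(-1/49109) + 48925/(66 - 12276) = 20084/49109 + 48925/(-12210) = 20084/49109 + 48925*(-1/12210) = 20084/49109 - 9785/2442 = -431486437/119924178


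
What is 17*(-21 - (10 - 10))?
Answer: -357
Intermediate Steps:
17*(-21 - (10 - 10)) = 17*(-21 - 1*0) = 17*(-21 + 0) = 17*(-21) = -357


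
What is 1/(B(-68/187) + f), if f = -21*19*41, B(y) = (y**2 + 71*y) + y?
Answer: -121/1982591 ≈ -6.1031e-5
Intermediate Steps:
B(y) = y**2 + 72*y
f = -16359 (f = -399*41 = -16359)
1/(B(-68/187) + f) = 1/((-68/187)*(72 - 68/187) - 16359) = 1/((-68*1/187)*(72 - 68*1/187) - 16359) = 1/(-4*(72 - 4/11)/11 - 16359) = 1/(-4/11*788/11 - 16359) = 1/(-3152/121 - 16359) = 1/(-1982591/121) = -121/1982591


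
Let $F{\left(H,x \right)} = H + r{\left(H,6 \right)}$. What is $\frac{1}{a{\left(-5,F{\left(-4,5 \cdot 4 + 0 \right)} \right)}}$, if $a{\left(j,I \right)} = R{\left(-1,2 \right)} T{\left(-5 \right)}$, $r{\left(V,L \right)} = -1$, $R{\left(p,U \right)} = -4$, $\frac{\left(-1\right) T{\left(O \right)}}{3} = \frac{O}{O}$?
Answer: $\frac{1}{12} \approx 0.083333$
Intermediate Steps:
$T{\left(O \right)} = -3$ ($T{\left(O \right)} = - 3 \frac{O}{O} = \left(-3\right) 1 = -3$)
$F{\left(H,x \right)} = -1 + H$ ($F{\left(H,x \right)} = H - 1 = -1 + H$)
$a{\left(j,I \right)} = 12$ ($a{\left(j,I \right)} = \left(-4\right) \left(-3\right) = 12$)
$\frac{1}{a{\left(-5,F{\left(-4,5 \cdot 4 + 0 \right)} \right)}} = \frac{1}{12}$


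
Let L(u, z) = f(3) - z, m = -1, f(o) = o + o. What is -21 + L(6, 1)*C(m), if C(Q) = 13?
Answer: 44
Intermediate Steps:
f(o) = 2*o
L(u, z) = 6 - z (L(u, z) = 2*3 - z = 6 - z)
-21 + L(6, 1)*C(m) = -21 + (6 - 1*1)*13 = -21 + (6 - 1)*13 = -21 + 5*13 = -21 + 65 = 44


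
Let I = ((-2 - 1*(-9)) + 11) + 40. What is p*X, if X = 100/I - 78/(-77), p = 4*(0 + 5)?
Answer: 122240/2233 ≈ 54.742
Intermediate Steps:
I = 58 (I = ((-2 + 9) + 11) + 40 = (7 + 11) + 40 = 18 + 40 = 58)
p = 20 (p = 4*5 = 20)
X = 6112/2233 (X = 100/58 - 78/(-77) = 100*(1/58) - 78*(-1/77) = 50/29 + 78/77 = 6112/2233 ≈ 2.7371)
p*X = 20*(6112/2233) = 122240/2233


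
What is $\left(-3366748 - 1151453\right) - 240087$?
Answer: $-4758288$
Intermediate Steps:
$\left(-3366748 - 1151453\right) - 240087 = -4518201 - 240087 = -4758288$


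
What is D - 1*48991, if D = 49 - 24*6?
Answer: -49086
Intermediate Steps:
D = -95 (D = 49 - 144 = -95)
D - 1*48991 = -95 - 1*48991 = -95 - 48991 = -49086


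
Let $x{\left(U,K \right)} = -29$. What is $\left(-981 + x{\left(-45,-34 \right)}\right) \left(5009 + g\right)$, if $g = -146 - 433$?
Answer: $-4474300$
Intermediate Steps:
$g = -579$ ($g = -146 - 433 = -579$)
$\left(-981 + x{\left(-45,-34 \right)}\right) \left(5009 + g\right) = \left(-981 - 29\right) \left(5009 - 579\right) = \left(-1010\right) 4430 = -4474300$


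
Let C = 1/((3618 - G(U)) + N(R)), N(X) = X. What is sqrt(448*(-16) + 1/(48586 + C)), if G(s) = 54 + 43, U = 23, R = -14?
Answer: I*sqrt(208109460774236175091)/170391103 ≈ 84.664*I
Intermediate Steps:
G(s) = 97
C = 1/3507 (C = 1/((3618 - 1*97) - 14) = 1/((3618 - 97) - 14) = 1/(3521 - 14) = 1/3507 ≈ 0.00028514)
sqrt(448*(-16) + 1/(48586 + C)) = sqrt(448*(-16) + 1/(48586 + 1/3507)) = sqrt(-7168 + 1/(170391103/3507)) = sqrt(-7168 + 3507/170391103) = sqrt(-1221363422797/170391103) = I*sqrt(208109460774236175091)/170391103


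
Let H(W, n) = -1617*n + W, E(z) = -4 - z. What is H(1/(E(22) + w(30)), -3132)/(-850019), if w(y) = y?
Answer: -20257777/3400076 ≈ -5.9580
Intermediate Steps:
H(W, n) = W - 1617*n
H(1/(E(22) + w(30)), -3132)/(-850019) = (1/((-4 - 1*22) + 30) - 1617*(-3132))/(-850019) = (1/((-4 - 22) + 30) + 5064444)*(-1/850019) = (1/(-26 + 30) + 5064444)*(-1/850019) = (1/4 + 5064444)*(-1/850019) = (20257777/4)*(-1/850019) = -20257777/3400076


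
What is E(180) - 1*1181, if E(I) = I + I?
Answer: -821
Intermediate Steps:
E(I) = 2*I
E(180) - 1*1181 = 2*180 - 1*1181 = 360 - 1181 = -821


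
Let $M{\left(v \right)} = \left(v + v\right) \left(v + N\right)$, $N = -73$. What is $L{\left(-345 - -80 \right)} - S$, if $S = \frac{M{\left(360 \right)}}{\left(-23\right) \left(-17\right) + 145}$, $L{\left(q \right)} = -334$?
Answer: $- \frac{48208}{67} \approx -719.52$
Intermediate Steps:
$M{\left(v \right)} = 2 v \left(-73 + v\right)$ ($M{\left(v \right)} = \left(v + v\right) \left(v - 73\right) = 2 v \left(-73 + v\right)$)
$S = \frac{25830}{67}$ ($S = \frac{2 \cdot 360 \left(-73 + 360\right)}{\left(-23\right) \left(-17\right) + 145} = \frac{2 \cdot 360 \cdot 287}{391 + 145} = \frac{206640}{536} = 206640 \cdot \frac{1}{536} = \frac{25830}{67} \approx 385.52$)
$L{\left(-345 - -80 \right)} - S = -334 - \frac{25830}{67} = - \frac{48208}{67}$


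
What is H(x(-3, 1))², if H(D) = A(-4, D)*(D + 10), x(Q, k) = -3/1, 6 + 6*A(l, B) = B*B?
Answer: 49/4 ≈ 12.250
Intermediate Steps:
A(l, B) = -1 + B²/6 (A(l, B) = -1 + (B*B)/6 = -1 + B²/6)
x(Q, k) = -3 (x(Q, k) = -3*1 = -3)
H(D) = (-1 + D²/6)*(10 + D) (H(D) = (-1 + D²/6)*(D + 10) = (-1 + D²/6)*(10 + D))
H(x(-3, 1))² = ((-6 + (-3)²)*(10 - 3)/6)² = ((⅙)*(-6 + 9)*7)² = ((⅙)*3*7)² = (7/2)² = 49/4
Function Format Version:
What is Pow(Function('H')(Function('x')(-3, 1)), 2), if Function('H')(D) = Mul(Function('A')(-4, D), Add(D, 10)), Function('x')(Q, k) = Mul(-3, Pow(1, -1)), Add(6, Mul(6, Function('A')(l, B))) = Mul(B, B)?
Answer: Rational(49, 4) ≈ 12.250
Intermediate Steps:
Function('A')(l, B) = Add(-1, Mul(Rational(1, 6), Pow(B, 2))) (Function('A')(l, B) = Add(-1, Mul(Rational(1, 6), Mul(B, B))) = Add(-1, Mul(Rational(1, 6), Pow(B, 2))))
Function('x')(Q, k) = -3 (Function('x')(Q, k) = Mul(-3, 1) = -3)
Function('H')(D) = Mul(Add(-1, Mul(Rational(1, 6), Pow(D, 2))), Add(10, D)) (Function('H')(D) = Mul(Add(-1, Mul(Rational(1, 6), Pow(D, 2))), Add(D, 10)) = Mul(Add(-1, Mul(Rational(1, 6), Pow(D, 2))), Add(10, D)))
Pow(Function('H')(Function('x')(-3, 1)), 2) = Pow(Mul(Rational(1, 6), Add(-6, Pow(-3, 2)), Add(10, -3)), 2) = Pow(Mul(Rational(1, 6), Add(-6, 9), 7), 2) = Pow(Mul(Rational(1, 6), 3, 7), 2) = Pow(Rational(7, 2), 2) = Rational(49, 4)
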